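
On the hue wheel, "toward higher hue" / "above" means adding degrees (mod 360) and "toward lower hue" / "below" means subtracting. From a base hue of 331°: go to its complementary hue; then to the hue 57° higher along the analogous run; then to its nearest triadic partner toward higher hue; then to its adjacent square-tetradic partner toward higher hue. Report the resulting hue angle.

+180° (complement): 331 + 180 = 511 → 511 − 360 = 151°
+57° (analog 57° ↑): 151 + 57 = 208°
+120° (triadic ↑): 208 + 120 = 328°
+90° (square ↑): 328 + 90 = 418 → 418 − 360 = 58°

58°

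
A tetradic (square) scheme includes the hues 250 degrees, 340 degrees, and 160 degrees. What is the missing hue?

70°

A square tetradic scheme places four hues every 90°.
The full set through 160° is {70°, 160°, 250°, 340°}.
Given {160°, 250°, 340°}, the missing hue is 70°.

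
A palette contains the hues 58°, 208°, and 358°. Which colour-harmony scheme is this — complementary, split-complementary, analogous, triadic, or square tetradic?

Sort the hues: 58°, 208°, 358°.
Successive gaps around the wheel: 150°, 150°, 60°.
Two 150° gaps and one 60° gap — a base hue opposite a pair of accents 30° either side of its complement — is the split-complementary pattern.

split-complementary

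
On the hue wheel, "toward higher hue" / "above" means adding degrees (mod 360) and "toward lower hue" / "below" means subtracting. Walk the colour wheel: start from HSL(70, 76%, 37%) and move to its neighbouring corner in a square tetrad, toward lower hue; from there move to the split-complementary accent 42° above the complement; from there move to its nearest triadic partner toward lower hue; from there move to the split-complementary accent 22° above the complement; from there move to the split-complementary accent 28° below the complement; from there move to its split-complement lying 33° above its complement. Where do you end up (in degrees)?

square ↓ −90°: 70 − 90 = -20 → -20 + 360 = 340°
split-comp 42° ↑ +222°: 340 + 222 = 562 → 562 − 360 = 202°
triadic ↓ −120°: 202 − 120 = 82°
split-comp 22° ↑ +202°: 82 + 202 = 284°
split-comp 28° ↓ +152°: 284 + 152 = 436 → 436 − 360 = 76°
split-comp 33° ↑ +213°: 76 + 213 = 289°

289°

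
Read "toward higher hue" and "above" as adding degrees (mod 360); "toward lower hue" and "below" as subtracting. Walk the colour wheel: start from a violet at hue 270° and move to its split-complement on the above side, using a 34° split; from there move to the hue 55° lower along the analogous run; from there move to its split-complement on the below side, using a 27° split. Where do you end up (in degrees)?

222°

270 + 214 = 484 → 484 − 360 = 124°   (split-comp 34° ↑)
124 − 55 = 69°   (analog 55° ↓)
69 + 153 = 222°   (split-comp 27° ↓)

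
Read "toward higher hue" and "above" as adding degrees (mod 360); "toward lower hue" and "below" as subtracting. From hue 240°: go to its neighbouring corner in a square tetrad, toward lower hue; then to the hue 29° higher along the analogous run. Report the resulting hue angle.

240 − 90 = 150°   (square ↓)
150 + 29 = 179°   (analog 29° ↑)

179°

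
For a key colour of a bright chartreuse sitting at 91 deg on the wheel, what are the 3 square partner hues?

A square tetradic scheme places four hues every 90°.
91 + 90 = 181°
91 + 180 = 271°
91 + 270 = 361 → 361 − 360 = 1°

181°, 271°, 1°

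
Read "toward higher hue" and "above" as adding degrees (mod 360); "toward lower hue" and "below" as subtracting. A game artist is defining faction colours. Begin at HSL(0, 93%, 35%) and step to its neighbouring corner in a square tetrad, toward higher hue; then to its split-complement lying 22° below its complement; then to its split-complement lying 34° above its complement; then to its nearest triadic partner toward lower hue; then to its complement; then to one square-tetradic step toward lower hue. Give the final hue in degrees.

72°

square ↑ +90°: 0 + 90 = 90°
split-comp 22° ↓ +158°: 90 + 158 = 248°
split-comp 34° ↑ +214°: 248 + 214 = 462 → 462 − 360 = 102°
triadic ↓ −120°: 102 − 120 = -18 → -18 + 360 = 342°
complement +180°: 342 + 180 = 522 → 522 − 360 = 162°
square ↓ −90°: 162 − 90 = 72°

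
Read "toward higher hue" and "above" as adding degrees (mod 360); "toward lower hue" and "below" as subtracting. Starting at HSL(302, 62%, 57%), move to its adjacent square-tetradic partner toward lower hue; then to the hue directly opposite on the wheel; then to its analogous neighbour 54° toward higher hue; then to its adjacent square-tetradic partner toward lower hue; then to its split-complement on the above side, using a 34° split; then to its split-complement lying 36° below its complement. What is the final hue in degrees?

354°

302 − 90 = 212°   (square ↓)
212 + 180 = 392 → 392 − 360 = 32°   (complement)
32 + 54 = 86°   (analog 54° ↑)
86 − 90 = -4 → -4 + 360 = 356°   (square ↓)
356 + 214 = 570 → 570 − 360 = 210°   (split-comp 34° ↑)
210 + 144 = 354°   (split-comp 36° ↓)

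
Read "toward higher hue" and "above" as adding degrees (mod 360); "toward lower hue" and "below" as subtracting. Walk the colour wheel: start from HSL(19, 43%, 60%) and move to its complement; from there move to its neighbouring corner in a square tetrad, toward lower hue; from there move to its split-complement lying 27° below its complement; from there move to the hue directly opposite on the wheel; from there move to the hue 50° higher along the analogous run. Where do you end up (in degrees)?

132°

+180° (complement): 19 + 180 = 199°
−90° (square ↓): 199 − 90 = 109°
+153° (split-comp 27° ↓): 109 + 153 = 262°
+180° (complement): 262 + 180 = 442 → 442 − 360 = 82°
+50° (analog 50° ↑): 82 + 50 = 132°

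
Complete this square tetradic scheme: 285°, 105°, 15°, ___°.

195°

A square tetradic scheme places four hues every 90°.
The full set through 15° is {15°, 105°, 195°, 285°}.
Given {15°, 105°, 285°}, the missing hue is 195°.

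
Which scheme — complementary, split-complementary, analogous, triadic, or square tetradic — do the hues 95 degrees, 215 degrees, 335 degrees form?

Sort the hues: 95°, 215°, 335°.
Successive gaps around the wheel: 120°, 120°, 120°.
Three hues equally spaced 120° apart form a triad.

triadic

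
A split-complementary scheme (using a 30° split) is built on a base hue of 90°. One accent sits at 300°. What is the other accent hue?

240°

Split-complementary hues sit 30° either side of the complement.
Complement of the base 90°: 90 + 180 = 270°
The given accent 300° is 30° one side of 270°; the other accent sits 30° the other side: 270 − 30 = 240°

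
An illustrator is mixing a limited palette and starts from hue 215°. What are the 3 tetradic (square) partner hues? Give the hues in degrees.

215 + 90 = 305°
215 + 180 = 395 → 395 − 360 = 35°
215 + 270 = 485 → 485 − 360 = 125°

305°, 35° and 125°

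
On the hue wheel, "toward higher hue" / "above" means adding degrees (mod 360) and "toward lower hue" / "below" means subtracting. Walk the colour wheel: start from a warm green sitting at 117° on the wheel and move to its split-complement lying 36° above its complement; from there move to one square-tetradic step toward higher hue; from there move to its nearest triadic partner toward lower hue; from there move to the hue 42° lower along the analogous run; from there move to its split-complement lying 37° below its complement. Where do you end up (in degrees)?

split-comp 36° ↑ +216°: 117 + 216 = 333°
square ↑ +90°: 333 + 90 = 423 → 423 − 360 = 63°
triadic ↓ −120°: 63 − 120 = -57 → -57 + 360 = 303°
analog 42° ↓ −42°: 303 − 42 = 261°
split-comp 37° ↓ +143°: 261 + 143 = 404 → 404 − 360 = 44°

44°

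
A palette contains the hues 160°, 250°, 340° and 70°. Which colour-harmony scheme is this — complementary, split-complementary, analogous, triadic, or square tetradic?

Sort the hues: 70°, 160°, 250°, 340°.
Successive gaps around the wheel: 90°, 90°, 90°, 90°.
Four hues every 90° form a square tetradic scheme.

square tetradic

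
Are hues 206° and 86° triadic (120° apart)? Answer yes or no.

Angular distance: |206 − 86| = 120 = 120°.
Triadic (120° apart) requires 120°.

yes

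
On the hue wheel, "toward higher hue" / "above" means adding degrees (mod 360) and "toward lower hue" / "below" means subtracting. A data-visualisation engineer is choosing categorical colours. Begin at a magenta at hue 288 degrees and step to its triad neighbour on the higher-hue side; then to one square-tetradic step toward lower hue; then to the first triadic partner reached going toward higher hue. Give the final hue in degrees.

triadic ↑ +120°: 288 + 120 = 408 → 408 − 360 = 48°
square ↓ −90°: 48 − 90 = -42 → -42 + 360 = 318°
triadic ↑ +120°: 318 + 120 = 438 → 438 − 360 = 78°

78°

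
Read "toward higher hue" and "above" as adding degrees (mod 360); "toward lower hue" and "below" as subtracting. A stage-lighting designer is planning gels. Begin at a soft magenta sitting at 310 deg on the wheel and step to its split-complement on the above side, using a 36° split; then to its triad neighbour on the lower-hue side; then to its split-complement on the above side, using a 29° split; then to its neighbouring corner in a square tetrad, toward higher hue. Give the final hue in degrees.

345°

+216° (split-comp 36° ↑): 310 + 216 = 526 → 526 − 360 = 166°
−120° (triadic ↓): 166 − 120 = 46°
+209° (split-comp 29° ↑): 46 + 209 = 255°
+90° (square ↑): 255 + 90 = 345°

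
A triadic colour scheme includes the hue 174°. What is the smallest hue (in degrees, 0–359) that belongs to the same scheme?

A triad places three hues 120° apart.
The full set through 174° is {54°, 174°, 294°}.

54°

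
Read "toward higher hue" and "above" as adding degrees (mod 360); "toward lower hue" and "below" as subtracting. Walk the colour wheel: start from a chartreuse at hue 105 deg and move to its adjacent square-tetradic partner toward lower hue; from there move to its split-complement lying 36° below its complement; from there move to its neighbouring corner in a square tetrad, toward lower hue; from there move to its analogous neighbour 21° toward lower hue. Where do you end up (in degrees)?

105 − 90 = 15°   (square ↓)
15 + 144 = 159°   (split-comp 36° ↓)
159 − 90 = 69°   (square ↓)
69 − 21 = 48°   (analog 21° ↓)

48°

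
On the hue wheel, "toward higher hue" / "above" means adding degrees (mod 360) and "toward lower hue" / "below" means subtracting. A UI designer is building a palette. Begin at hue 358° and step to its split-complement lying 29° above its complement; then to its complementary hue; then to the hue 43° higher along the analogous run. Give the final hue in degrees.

358 + 209 = 567 → 567 − 360 = 207°   (split-comp 29° ↑)
207 + 180 = 387 → 387 − 360 = 27°   (complement)
27 + 43 = 70°   (analog 43° ↑)

70°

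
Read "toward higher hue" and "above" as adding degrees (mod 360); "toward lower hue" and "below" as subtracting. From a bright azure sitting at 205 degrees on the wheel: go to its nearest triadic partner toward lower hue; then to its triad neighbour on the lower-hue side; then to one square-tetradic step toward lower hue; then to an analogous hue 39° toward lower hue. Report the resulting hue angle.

205 − 120 = 85°   (triadic ↓)
85 − 120 = -35 → -35 + 360 = 325°   (triadic ↓)
325 − 90 = 235°   (square ↓)
235 − 39 = 196°   (analog 39° ↓)

196°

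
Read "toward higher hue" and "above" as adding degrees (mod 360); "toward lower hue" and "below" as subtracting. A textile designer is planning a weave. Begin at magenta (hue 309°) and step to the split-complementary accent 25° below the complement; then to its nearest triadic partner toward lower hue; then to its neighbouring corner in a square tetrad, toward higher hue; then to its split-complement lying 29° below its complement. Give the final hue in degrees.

+155° (split-comp 25° ↓): 309 + 155 = 464 → 464 − 360 = 104°
−120° (triadic ↓): 104 − 120 = -16 → -16 + 360 = 344°
+90° (square ↑): 344 + 90 = 434 → 434 − 360 = 74°
+151° (split-comp 29° ↓): 74 + 151 = 225°

225°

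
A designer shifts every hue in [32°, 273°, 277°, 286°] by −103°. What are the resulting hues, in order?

289°, 170°, 174°, 183°

32 − 103 = -71 → -71 + 360 = 289°
273 − 103 = 170°
277 − 103 = 174°
286 − 103 = 183°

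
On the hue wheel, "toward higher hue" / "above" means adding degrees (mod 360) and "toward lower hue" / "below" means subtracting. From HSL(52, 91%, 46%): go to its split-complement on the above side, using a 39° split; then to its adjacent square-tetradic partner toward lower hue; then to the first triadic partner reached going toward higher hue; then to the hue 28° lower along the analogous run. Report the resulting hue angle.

split-comp 39° ↑ +219°: 52 + 219 = 271°
square ↓ −90°: 271 − 90 = 181°
triadic ↑ +120°: 181 + 120 = 301°
analog 28° ↓ −28°: 301 − 28 = 273°

273°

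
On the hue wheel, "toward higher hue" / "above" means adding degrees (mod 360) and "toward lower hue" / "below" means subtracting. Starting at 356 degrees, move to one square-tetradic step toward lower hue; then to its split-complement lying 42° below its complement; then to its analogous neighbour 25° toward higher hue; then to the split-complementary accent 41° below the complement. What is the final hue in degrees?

−90° (square ↓): 356 − 90 = 266°
+138° (split-comp 42° ↓): 266 + 138 = 404 → 404 − 360 = 44°
+25° (analog 25° ↑): 44 + 25 = 69°
+139° (split-comp 41° ↓): 69 + 139 = 208°

208°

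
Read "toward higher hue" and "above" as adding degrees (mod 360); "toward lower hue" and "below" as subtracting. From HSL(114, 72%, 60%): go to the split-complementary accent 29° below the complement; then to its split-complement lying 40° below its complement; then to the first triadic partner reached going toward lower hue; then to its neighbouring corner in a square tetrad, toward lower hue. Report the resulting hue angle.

114 + 151 = 265°   (split-comp 29° ↓)
265 + 140 = 405 → 405 − 360 = 45°   (split-comp 40° ↓)
45 − 120 = -75 → -75 + 360 = 285°   (triadic ↓)
285 − 90 = 195°   (square ↓)

195°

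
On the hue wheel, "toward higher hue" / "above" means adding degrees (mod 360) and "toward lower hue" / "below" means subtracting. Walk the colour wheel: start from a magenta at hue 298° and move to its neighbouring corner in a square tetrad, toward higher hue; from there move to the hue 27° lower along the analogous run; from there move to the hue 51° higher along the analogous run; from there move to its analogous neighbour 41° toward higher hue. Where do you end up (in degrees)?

93°

298 + 90 = 388 → 388 − 360 = 28°   (square ↑)
28 − 27 = 1°   (analog 27° ↓)
1 + 51 = 52°   (analog 51° ↑)
52 + 41 = 93°   (analog 41° ↑)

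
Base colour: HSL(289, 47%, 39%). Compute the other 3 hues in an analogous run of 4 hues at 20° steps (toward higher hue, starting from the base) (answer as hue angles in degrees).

309°, 329°, 349°

Analogous hues sit every 20° along the wheel.
289 + 20 = 309°
289 + 40 = 329°
289 + 60 = 349°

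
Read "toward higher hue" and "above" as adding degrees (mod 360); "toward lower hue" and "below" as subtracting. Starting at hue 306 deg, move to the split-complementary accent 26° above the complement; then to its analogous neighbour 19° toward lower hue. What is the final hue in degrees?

133°

split-comp 26° ↑ +206°: 306 + 206 = 512 → 512 − 360 = 152°
analog 19° ↓ −19°: 152 − 19 = 133°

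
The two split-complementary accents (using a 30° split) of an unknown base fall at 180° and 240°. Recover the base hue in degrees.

The accents sit 30° either side of the complement, so the complement is their short-arc midpoint on the wheel.
Short-arc midpoint of 180° and 240°: 210°.
Base is 180° from the complement: 210 − 180 = 30°

30°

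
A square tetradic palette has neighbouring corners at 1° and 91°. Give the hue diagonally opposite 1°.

181°

A square tetradic scheme places four hues 90° apart; opposite corners are 180° apart.
1 + 180 = 181°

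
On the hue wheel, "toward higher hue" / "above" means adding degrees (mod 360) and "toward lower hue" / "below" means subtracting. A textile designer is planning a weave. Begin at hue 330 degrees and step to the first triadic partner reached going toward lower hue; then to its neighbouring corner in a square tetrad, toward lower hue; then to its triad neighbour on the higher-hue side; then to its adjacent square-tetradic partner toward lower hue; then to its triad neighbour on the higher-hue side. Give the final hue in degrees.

270°

−120° (triadic ↓): 330 − 120 = 210°
−90° (square ↓): 210 − 90 = 120°
+120° (triadic ↑): 120 + 120 = 240°
−90° (square ↓): 240 − 90 = 150°
+120° (triadic ↑): 150 + 120 = 270°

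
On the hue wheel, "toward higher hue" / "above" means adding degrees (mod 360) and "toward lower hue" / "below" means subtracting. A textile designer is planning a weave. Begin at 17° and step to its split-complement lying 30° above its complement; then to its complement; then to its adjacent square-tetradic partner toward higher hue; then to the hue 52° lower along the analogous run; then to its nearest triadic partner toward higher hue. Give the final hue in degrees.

split-comp 30° ↑ +210°: 17 + 210 = 227°
complement +180°: 227 + 180 = 407 → 407 − 360 = 47°
square ↑ +90°: 47 + 90 = 137°
analog 52° ↓ −52°: 137 − 52 = 85°
triadic ↑ +120°: 85 + 120 = 205°

205°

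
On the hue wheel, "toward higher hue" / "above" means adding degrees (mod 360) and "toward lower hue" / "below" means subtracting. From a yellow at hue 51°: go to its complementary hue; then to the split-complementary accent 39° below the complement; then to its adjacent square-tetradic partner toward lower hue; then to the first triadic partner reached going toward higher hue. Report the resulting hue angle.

42°

complement +180°: 51 + 180 = 231°
split-comp 39° ↓ +141°: 231 + 141 = 372 → 372 − 360 = 12°
square ↓ −90°: 12 − 90 = -78 → -78 + 360 = 282°
triadic ↑ +120°: 282 + 120 = 402 → 402 − 360 = 42°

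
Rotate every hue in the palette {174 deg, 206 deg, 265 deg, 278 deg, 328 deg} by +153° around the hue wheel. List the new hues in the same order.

174 + 153 = 327°
206 + 153 = 359°
265 + 153 = 418 → 418 − 360 = 58°
278 + 153 = 431 → 431 − 360 = 71°
328 + 153 = 481 → 481 − 360 = 121°

327°, 359°, 58°, 71°, 121°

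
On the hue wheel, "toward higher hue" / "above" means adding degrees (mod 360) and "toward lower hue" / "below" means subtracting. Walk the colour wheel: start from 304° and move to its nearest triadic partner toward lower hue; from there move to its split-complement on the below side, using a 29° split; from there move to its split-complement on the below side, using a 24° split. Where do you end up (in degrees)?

131°

triadic ↓ −120°: 304 − 120 = 184°
split-comp 29° ↓ +151°: 184 + 151 = 335°
split-comp 24° ↓ +156°: 335 + 156 = 491 → 491 − 360 = 131°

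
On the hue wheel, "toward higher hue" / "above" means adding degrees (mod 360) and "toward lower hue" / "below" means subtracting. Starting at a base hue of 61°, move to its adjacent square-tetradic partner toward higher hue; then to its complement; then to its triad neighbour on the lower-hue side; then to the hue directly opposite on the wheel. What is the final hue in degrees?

+90° (square ↑): 61 + 90 = 151°
+180° (complement): 151 + 180 = 331°
−120° (triadic ↓): 331 − 120 = 211°
+180° (complement): 211 + 180 = 391 → 391 − 360 = 31°

31°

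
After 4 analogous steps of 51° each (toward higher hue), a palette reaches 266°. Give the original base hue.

62°

4 steps of 51° (toward higher hue) give a net shift of +204°.
Start = end − shift: 266 − 204 = 62°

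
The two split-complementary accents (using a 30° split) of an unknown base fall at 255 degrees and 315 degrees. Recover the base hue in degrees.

The accents sit 30° either side of the complement, so the complement is their short-arc midpoint on the wheel.
Short-arc midpoint of 255° and 315°: 285°.
Base is 180° from the complement: 285 − 180 = 105°

105°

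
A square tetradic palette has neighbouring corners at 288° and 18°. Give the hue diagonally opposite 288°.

A square tetradic scheme places four hues 90° apart; opposite corners are 180° apart.
288 + 180 = 468 → 468 − 360 = 108°

108°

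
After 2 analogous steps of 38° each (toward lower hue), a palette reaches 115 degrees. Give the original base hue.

191°

2 steps of 38° (toward lower hue) give a net shift of −76°.
Start = end − shift: 115 + 76 = 191°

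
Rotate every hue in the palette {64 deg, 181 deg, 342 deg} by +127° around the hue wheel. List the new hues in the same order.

191°, 308°, 109°

64 + 127 = 191°
181 + 127 = 308°
342 + 127 = 469 → 469 − 360 = 109°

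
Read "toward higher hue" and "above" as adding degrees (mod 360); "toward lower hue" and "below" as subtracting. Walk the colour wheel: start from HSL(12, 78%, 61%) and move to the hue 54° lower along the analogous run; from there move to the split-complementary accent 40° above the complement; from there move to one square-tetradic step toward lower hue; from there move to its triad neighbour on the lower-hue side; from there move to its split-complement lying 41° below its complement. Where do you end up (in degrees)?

107°

12 − 54 = -42 → -42 + 360 = 318°   (analog 54° ↓)
318 + 220 = 538 → 538 − 360 = 178°   (split-comp 40° ↑)
178 − 90 = 88°   (square ↓)
88 − 120 = -32 → -32 + 360 = 328°   (triadic ↓)
328 + 139 = 467 → 467 − 360 = 107°   (split-comp 41° ↓)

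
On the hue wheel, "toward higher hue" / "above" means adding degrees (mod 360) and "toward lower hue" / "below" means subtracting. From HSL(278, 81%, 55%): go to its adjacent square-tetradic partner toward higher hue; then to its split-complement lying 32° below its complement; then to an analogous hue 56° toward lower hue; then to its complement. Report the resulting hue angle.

square ↑ +90°: 278 + 90 = 368 → 368 − 360 = 8°
split-comp 32° ↓ +148°: 8 + 148 = 156°
analog 56° ↓ −56°: 156 − 56 = 100°
complement +180°: 100 + 180 = 280°

280°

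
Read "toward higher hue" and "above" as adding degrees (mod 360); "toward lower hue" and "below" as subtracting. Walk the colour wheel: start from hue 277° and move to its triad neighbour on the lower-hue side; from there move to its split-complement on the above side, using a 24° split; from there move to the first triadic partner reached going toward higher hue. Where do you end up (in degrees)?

−120° (triadic ↓): 277 − 120 = 157°
+204° (split-comp 24° ↑): 157 + 204 = 361 → 361 − 360 = 1°
+120° (triadic ↑): 1 + 120 = 121°

121°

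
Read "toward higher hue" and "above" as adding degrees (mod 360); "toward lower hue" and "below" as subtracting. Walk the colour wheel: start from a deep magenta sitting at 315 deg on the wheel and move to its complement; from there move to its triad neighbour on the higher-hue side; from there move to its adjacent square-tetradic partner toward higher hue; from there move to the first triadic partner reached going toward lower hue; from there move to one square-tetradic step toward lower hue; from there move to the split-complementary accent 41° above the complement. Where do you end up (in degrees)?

356°

315 + 180 = 495 → 495 − 360 = 135°   (complement)
135 + 120 = 255°   (triadic ↑)
255 + 90 = 345°   (square ↑)
345 − 120 = 225°   (triadic ↓)
225 − 90 = 135°   (square ↓)
135 + 221 = 356°   (split-comp 41° ↑)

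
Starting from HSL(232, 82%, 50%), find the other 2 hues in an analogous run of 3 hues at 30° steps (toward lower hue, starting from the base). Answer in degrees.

202° and 172°

Analogous hues sit every 30° along the wheel.
232 − 30 = 202°
232 − 60 = 172°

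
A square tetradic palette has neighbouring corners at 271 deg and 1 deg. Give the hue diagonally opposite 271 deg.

91°

A square tetradic scheme places four hues 90° apart; opposite corners are 180° apart.
271 + 180 = 451 → 451 − 360 = 91°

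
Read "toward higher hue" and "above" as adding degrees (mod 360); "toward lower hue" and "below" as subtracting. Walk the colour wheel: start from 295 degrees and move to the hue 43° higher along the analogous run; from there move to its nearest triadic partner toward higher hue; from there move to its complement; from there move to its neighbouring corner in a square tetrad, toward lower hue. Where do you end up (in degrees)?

188°

+43° (analog 43° ↑): 295 + 43 = 338°
+120° (triadic ↑): 338 + 120 = 458 → 458 − 360 = 98°
+180° (complement): 98 + 180 = 278°
−90° (square ↓): 278 − 90 = 188°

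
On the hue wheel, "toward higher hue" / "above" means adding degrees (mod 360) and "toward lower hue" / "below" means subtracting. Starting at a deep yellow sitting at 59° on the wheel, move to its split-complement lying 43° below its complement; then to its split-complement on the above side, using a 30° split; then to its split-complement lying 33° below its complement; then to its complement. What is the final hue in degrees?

+137° (split-comp 43° ↓): 59 + 137 = 196°
+210° (split-comp 30° ↑): 196 + 210 = 406 → 406 − 360 = 46°
+147° (split-comp 33° ↓): 46 + 147 = 193°
+180° (complement): 193 + 180 = 373 → 373 − 360 = 13°

13°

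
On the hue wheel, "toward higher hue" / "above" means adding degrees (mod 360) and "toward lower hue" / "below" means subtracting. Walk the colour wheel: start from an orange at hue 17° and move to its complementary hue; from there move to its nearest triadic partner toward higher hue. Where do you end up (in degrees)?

complement +180°: 17 + 180 = 197°
triadic ↑ +120°: 197 + 120 = 317°

317°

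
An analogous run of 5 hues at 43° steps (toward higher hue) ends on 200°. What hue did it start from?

4 steps of 43° (toward higher hue) give a net shift of +172°.
Start = end − shift: 200 − 172 = 28°

28°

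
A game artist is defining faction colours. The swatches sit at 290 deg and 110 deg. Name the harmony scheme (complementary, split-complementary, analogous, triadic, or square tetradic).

Sort the hues: 110°, 290°.
Successive gaps around the wheel: 180°, 180°.
Two hues 180° apart are complementary.

complementary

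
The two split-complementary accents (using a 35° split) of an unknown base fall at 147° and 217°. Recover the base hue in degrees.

The accents sit 35° either side of the complement, so the complement is their short-arc midpoint on the wheel.
Short-arc midpoint of 147° and 217°: 182°.
Base is 180° from the complement: 182 − 180 = 2°

2°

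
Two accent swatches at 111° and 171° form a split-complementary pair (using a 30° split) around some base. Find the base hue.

The accents sit 30° either side of the complement, so the complement is their short-arc midpoint on the wheel.
Short-arc midpoint of 111° and 171°: 141°.
Base is 180° from the complement: 141 − 180 = -39 → -39 + 360 = 321°

321°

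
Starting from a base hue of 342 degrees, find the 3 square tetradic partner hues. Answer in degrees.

342 + 90 = 432 → 432 − 360 = 72°
342 + 180 = 522 → 522 − 360 = 162°
342 + 270 = 612 → 612 − 360 = 252°

72°, 162°, and 252°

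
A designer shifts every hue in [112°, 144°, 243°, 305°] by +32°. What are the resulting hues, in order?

112 + 32 = 144°
144 + 32 = 176°
243 + 32 = 275°
305 + 32 = 337°

144°, 176°, 275°, 337°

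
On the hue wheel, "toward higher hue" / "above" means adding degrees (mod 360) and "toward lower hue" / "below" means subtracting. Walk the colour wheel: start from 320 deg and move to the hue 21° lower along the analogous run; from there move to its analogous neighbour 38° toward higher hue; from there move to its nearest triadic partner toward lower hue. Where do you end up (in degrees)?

analog 21° ↓ −21°: 320 − 21 = 299°
analog 38° ↑ +38°: 299 + 38 = 337°
triadic ↓ −120°: 337 − 120 = 217°

217°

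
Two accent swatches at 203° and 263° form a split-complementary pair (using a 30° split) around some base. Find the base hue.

53°

The accents sit 30° either side of the complement, so the complement is their short-arc midpoint on the wheel.
Short-arc midpoint of 203° and 263°: 233°.
Base is 180° from the complement: 233 − 180 = 53°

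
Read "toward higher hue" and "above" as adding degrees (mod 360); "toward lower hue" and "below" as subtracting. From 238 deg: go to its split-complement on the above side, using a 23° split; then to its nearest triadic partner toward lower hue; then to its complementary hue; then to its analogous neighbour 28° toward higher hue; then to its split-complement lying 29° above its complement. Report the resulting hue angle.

split-comp 23° ↑ +203°: 238 + 203 = 441 → 441 − 360 = 81°
triadic ↓ −120°: 81 − 120 = -39 → -39 + 360 = 321°
complement +180°: 321 + 180 = 501 → 501 − 360 = 141°
analog 28° ↑ +28°: 141 + 28 = 169°
split-comp 29° ↑ +209°: 169 + 209 = 378 → 378 − 360 = 18°

18°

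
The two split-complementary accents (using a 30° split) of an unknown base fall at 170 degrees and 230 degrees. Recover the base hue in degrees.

The accents sit 30° either side of the complement, so the complement is their short-arc midpoint on the wheel.
Short-arc midpoint of 170° and 230°: 200°.
Base is 180° from the complement: 200 − 180 = 20°

20°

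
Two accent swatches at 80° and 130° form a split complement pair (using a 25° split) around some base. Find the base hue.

The accents sit 25° either side of the complement, so the complement is their short-arc midpoint on the wheel.
Short-arc midpoint of 80° and 130°: 105°.
Base is 180° from the complement: 105 − 180 = -75 → -75 + 360 = 285°

285°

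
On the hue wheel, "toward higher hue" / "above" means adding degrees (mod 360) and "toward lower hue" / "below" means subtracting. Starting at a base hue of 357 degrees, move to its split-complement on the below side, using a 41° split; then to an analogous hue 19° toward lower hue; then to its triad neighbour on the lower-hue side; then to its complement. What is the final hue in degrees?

+139° (split-comp 41° ↓): 357 + 139 = 496 → 496 − 360 = 136°
−19° (analog 19° ↓): 136 − 19 = 117°
−120° (triadic ↓): 117 − 120 = -3 → -3 + 360 = 357°
+180° (complement): 357 + 180 = 537 → 537 − 360 = 177°

177°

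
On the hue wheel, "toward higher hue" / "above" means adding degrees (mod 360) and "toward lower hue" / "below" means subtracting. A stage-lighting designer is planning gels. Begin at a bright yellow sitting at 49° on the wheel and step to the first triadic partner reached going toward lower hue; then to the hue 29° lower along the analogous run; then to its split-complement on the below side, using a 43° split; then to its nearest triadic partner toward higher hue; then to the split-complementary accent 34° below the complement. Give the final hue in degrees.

303°

49 − 120 = -71 → -71 + 360 = 289°   (triadic ↓)
289 − 29 = 260°   (analog 29° ↓)
260 + 137 = 397 → 397 − 360 = 37°   (split-comp 43° ↓)
37 + 120 = 157°   (triadic ↑)
157 + 146 = 303°   (split-comp 34° ↓)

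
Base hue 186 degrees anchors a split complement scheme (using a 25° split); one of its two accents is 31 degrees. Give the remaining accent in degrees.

341°

Split-complementary hues sit 25° either side of the complement.
Complement of the base 186°: 186 + 180 = 366 → 366 − 360 = 6°
The given accent 31° is 25° one side of 6°; the other accent sits 25° the other side: 6 − 25 = -19 → -19 + 360 = 341°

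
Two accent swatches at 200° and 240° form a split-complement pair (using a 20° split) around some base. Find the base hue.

The accents sit 20° either side of the complement, so the complement is their short-arc midpoint on the wheel.
Short-arc midpoint of 200° and 240°: 220°.
Base is 180° from the complement: 220 − 180 = 40°

40°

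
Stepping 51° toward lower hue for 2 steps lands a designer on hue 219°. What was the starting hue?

321°

2 steps of 51° (toward lower hue) give a net shift of −102°.
Start = end − shift: 219 + 102 = 321°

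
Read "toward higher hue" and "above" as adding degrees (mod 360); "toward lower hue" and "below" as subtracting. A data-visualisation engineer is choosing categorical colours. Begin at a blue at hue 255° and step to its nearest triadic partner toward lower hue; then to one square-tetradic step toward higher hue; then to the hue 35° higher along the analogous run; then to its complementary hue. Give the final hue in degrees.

80°

triadic ↓ −120°: 255 − 120 = 135°
square ↑ +90°: 135 + 90 = 225°
analog 35° ↑ +35°: 225 + 35 = 260°
complement +180°: 260 + 180 = 440 → 440 − 360 = 80°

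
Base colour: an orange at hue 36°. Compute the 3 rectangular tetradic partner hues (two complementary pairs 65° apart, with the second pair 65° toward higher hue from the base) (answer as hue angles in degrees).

A rectangular tetradic uses two complementary pairs 65° apart: offsets 0°, 65°, 180°, 245°.
36 + 65 = 101°
36 + 180 = 216°
36 + 245 = 281°

101°, 216° and 281°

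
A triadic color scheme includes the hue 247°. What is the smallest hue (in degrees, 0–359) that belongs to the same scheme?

7°

A triad places three hues 120° apart.
The full set through 247° is {7°, 127°, 247°}.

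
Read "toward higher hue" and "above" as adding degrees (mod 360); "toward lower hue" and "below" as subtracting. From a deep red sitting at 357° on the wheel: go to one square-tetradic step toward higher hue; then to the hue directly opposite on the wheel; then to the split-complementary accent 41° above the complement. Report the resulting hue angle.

357 + 90 = 447 → 447 − 360 = 87°   (square ↑)
87 + 180 = 267°   (complement)
267 + 221 = 488 → 488 − 360 = 128°   (split-comp 41° ↑)

128°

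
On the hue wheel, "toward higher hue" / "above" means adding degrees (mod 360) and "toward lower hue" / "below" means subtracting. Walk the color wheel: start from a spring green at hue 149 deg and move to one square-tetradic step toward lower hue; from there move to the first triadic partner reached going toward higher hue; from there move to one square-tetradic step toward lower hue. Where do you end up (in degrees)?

89°

149 − 90 = 59°   (square ↓)
59 + 120 = 179°   (triadic ↑)
179 − 90 = 89°   (square ↓)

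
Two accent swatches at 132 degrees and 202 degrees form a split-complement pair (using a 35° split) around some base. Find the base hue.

The accents sit 35° either side of the complement, so the complement is their short-arc midpoint on the wheel.
Short-arc midpoint of 132° and 202°: 167°.
Base is 180° from the complement: 167 − 180 = -13 → -13 + 360 = 347°

347°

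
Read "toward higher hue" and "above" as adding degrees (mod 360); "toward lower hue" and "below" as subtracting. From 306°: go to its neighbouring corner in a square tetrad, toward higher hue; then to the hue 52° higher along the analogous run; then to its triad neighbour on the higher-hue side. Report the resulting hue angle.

208°

+90° (square ↑): 306 + 90 = 396 → 396 − 360 = 36°
+52° (analog 52° ↑): 36 + 52 = 88°
+120° (triadic ↑): 88 + 120 = 208°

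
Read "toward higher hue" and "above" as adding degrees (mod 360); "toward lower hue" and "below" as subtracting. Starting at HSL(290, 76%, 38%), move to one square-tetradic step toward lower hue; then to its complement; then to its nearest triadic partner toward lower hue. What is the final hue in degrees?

260°

square ↓ −90°: 290 − 90 = 200°
complement +180°: 200 + 180 = 380 → 380 − 360 = 20°
triadic ↓ −120°: 20 − 120 = -100 → -100 + 360 = 260°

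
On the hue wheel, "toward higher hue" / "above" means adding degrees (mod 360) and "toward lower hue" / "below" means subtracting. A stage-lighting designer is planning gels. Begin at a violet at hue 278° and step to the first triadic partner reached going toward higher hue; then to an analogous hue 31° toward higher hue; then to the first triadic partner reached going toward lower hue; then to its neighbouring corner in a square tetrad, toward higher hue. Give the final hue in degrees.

triadic ↑ +120°: 278 + 120 = 398 → 398 − 360 = 38°
analog 31° ↑ +31°: 38 + 31 = 69°
triadic ↓ −120°: 69 − 120 = -51 → -51 + 360 = 309°
square ↑ +90°: 309 + 90 = 399 → 399 − 360 = 39°

39°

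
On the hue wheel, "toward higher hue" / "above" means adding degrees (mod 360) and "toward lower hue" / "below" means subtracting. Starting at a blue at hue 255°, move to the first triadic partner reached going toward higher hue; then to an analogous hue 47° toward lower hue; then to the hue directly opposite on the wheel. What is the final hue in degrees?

255 + 120 = 375 → 375 − 360 = 15°   (triadic ↑)
15 − 47 = -32 → -32 + 360 = 328°   (analog 47° ↓)
328 + 180 = 508 → 508 − 360 = 148°   (complement)

148°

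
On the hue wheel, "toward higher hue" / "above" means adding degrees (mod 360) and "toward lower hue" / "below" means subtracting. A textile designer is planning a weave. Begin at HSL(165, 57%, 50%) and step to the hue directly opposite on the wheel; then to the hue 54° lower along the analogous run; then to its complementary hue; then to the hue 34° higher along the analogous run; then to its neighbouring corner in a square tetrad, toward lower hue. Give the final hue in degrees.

55°

complement +180°: 165 + 180 = 345°
analog 54° ↓ −54°: 345 − 54 = 291°
complement +180°: 291 + 180 = 471 → 471 − 360 = 111°
analog 34° ↑ +34°: 111 + 34 = 145°
square ↓ −90°: 145 − 90 = 55°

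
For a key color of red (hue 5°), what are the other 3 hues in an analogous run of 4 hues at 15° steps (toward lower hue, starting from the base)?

350°, 335°, and 320°

Analogous hues sit every 15° along the wheel.
5 − 15 = -10 → -10 + 360 = 350°
5 − 30 = -25 → -25 + 360 = 335°
5 − 45 = -40 → -40 + 360 = 320°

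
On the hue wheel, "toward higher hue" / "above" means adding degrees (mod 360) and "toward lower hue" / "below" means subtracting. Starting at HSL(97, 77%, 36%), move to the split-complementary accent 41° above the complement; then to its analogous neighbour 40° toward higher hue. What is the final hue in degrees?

358°

+221° (split-comp 41° ↑): 97 + 221 = 318°
+40° (analog 40° ↑): 318 + 40 = 358°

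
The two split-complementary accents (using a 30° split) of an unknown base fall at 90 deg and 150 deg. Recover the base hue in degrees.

300°

The accents sit 30° either side of the complement, so the complement is their short-arc midpoint on the wheel.
Short-arc midpoint of 90° and 150°: 120°.
Base is 180° from the complement: 120 − 180 = -60 → -60 + 360 = 300°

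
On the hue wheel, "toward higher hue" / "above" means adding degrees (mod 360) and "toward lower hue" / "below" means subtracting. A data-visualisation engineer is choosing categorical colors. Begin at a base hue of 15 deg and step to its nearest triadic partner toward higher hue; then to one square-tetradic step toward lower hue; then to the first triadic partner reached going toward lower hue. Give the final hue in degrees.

285°

triadic ↑ +120°: 15 + 120 = 135°
square ↓ −90°: 135 − 90 = 45°
triadic ↓ −120°: 45 − 120 = -75 → -75 + 360 = 285°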